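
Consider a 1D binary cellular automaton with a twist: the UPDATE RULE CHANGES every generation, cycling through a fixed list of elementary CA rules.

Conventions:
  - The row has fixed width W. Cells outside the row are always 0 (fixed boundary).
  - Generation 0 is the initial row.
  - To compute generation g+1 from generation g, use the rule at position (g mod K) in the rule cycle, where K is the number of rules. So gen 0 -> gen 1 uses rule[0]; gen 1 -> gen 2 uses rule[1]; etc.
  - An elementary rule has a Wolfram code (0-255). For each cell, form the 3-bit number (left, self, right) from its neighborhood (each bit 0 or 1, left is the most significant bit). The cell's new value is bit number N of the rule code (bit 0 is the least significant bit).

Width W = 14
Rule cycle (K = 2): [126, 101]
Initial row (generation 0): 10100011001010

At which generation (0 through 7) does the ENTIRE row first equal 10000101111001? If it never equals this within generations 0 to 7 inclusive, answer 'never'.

Answer: 4

Derivation:
Gen 0: 10100011001010
Gen 1 (rule 126): 11110111111111
Gen 2 (rule 101): 00011000000001
Gen 3 (rule 126): 00111100000011
Gen 4 (rule 101): 10000101111001
Gen 5 (rule 126): 11001111001111
Gen 6 (rule 101): 01000001000001
Gen 7 (rule 126): 11100011100011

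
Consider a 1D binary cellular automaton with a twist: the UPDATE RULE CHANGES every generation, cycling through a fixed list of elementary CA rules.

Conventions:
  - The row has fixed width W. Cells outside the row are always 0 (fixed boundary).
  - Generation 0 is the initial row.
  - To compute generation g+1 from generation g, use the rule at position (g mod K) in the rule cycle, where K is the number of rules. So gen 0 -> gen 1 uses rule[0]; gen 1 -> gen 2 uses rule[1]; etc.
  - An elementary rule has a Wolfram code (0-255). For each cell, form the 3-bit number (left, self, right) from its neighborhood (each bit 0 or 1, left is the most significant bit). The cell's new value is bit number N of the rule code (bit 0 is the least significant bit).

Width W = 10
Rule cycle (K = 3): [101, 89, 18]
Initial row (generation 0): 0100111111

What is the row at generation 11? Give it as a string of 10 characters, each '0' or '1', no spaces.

Answer: 0001011001

Derivation:
Gen 0: 0100111111
Gen 1 (rule 101): 0100000001
Gen 2 (rule 89): 0011111100
Gen 3 (rule 18): 0100000010
Gen 4 (rule 101): 0101111010
Gen 5 (rule 89): 0001001001
Gen 6 (rule 18): 0010110110
Gen 7 (rule 101): 1011011010
Gen 8 (rule 89): 0011011001
Gen 9 (rule 18): 0100000110
Gen 10 (rule 101): 0101110010
Gen 11 (rule 89): 0001011001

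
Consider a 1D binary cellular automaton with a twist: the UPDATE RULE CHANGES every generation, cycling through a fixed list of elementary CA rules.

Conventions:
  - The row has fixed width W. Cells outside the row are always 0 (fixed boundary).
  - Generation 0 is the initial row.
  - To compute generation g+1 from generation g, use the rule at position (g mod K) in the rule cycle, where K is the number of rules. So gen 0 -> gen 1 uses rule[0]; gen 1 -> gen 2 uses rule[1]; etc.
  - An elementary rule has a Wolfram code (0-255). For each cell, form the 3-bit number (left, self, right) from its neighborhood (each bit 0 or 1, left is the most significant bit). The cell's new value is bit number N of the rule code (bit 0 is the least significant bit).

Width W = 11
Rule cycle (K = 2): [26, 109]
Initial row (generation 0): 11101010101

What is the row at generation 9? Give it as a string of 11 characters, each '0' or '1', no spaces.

Answer: 00100000100

Derivation:
Gen 0: 11101010101
Gen 1 (rule 26): 10000000000
Gen 2 (rule 109): 10111111111
Gen 3 (rule 26): 00100000000
Gen 4 (rule 109): 10101111111
Gen 5 (rule 26): 00001000000
Gen 6 (rule 109): 11101011111
Gen 7 (rule 26): 10000010000
Gen 8 (rule 109): 10111010111
Gen 9 (rule 26): 00100000100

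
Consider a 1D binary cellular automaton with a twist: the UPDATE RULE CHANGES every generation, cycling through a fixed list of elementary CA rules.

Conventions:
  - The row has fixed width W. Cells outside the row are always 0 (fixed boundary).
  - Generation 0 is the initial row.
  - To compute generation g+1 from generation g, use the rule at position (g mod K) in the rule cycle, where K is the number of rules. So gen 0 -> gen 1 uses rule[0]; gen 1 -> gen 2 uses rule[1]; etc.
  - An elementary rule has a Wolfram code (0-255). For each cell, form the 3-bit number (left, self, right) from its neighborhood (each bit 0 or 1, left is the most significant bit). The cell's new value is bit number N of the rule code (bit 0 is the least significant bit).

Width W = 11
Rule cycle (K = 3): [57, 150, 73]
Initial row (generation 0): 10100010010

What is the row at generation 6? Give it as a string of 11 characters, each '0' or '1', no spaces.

Answer: 00000000000

Derivation:
Gen 0: 10100010010
Gen 1 (rule 57): 01011001001
Gen 2 (rule 150): 11000111111
Gen 3 (rule 73): 11010100001
Gen 4 (rule 57): 10101011100
Gen 5 (rule 150): 10101001010
Gen 6 (rule 73): 00000000000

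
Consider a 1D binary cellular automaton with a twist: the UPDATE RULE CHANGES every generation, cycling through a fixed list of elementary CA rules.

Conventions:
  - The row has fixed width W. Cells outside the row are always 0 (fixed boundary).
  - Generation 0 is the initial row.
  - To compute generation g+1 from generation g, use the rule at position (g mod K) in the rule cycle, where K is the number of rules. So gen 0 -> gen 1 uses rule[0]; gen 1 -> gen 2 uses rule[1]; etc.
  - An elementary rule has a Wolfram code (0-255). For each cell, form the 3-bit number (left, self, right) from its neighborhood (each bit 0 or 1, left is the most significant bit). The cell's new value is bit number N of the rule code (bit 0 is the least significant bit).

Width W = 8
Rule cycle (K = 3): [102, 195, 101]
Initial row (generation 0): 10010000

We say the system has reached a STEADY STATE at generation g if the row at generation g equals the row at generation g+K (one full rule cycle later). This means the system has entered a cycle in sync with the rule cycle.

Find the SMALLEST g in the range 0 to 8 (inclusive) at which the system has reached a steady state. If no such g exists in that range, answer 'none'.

Gen 0: 10010000
Gen 1 (rule 102): 10110000
Gen 2 (rule 195): 00010111
Gen 3 (rule 101): 11011001
Gen 4 (rule 102): 01101011
Gen 5 (rule 195): 10100001
Gen 6 (rule 101): 11101101
Gen 7 (rule 102): 00110111
Gen 8 (rule 195): 11010011
Gen 9 (rule 101): 01110001
Gen 10 (rule 102): 10010011
Gen 11 (rule 195): 00100101

Answer: none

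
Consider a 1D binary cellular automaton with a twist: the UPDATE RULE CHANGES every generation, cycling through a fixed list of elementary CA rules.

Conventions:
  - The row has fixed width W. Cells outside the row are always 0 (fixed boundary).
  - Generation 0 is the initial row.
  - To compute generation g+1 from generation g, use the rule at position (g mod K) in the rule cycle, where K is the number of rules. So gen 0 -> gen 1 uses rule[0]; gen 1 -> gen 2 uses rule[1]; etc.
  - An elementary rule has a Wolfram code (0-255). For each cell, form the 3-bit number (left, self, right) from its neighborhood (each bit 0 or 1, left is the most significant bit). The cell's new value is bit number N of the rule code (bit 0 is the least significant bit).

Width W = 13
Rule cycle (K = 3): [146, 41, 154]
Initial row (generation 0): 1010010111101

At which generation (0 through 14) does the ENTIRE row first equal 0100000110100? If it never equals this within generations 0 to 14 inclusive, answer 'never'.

Gen 0: 1010010111101
Gen 1 (rule 146): 0001100011000
Gen 2 (rule 41): 1101001010011
Gen 3 (rule 154): 1000110001110
Gen 4 (rule 146): 0101001010101
Gen 5 (rule 41): 0010000101010
Gen 6 (rule 154): 0101001000001
Gen 7 (rule 146): 1000110100010
Gen 8 (rule 41): 0010101001000
Gen 9 (rule 154): 0100000110100
Gen 10 (rule 146): 1010001000010
Gen 11 (rule 41): 0100100011000
Gen 12 (rule 154): 1011010110100
Gen 13 (rule 146): 0000000000010
Gen 14 (rule 41): 1111111111000

Answer: 9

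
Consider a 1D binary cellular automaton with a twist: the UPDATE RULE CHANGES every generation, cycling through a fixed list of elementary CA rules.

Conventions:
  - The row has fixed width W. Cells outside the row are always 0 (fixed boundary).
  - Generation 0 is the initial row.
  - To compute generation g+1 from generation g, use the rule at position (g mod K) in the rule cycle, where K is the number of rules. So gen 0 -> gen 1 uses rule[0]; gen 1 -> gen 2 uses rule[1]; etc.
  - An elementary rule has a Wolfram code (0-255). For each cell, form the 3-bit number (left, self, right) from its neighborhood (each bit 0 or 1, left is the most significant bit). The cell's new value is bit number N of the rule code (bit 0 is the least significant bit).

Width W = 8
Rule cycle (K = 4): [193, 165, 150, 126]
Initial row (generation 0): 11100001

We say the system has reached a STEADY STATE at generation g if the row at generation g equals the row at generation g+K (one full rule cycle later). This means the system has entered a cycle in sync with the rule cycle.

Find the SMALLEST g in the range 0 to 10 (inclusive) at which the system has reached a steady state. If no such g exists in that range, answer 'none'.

Gen 0: 11100001
Gen 1 (rule 193): 01101100
Gen 2 (rule 165): 00010001
Gen 3 (rule 150): 00111011
Gen 4 (rule 126): 01101111
Gen 5 (rule 193): 00100111
Gen 6 (rule 165): 10100010
Gen 7 (rule 150): 10110111
Gen 8 (rule 126): 11111101
Gen 9 (rule 193): 01111100
Gen 10 (rule 165): 00111001
Gen 11 (rule 150): 01010111
Gen 12 (rule 126): 11111101
Gen 13 (rule 193): 01111100
Gen 14 (rule 165): 00111001

Answer: 8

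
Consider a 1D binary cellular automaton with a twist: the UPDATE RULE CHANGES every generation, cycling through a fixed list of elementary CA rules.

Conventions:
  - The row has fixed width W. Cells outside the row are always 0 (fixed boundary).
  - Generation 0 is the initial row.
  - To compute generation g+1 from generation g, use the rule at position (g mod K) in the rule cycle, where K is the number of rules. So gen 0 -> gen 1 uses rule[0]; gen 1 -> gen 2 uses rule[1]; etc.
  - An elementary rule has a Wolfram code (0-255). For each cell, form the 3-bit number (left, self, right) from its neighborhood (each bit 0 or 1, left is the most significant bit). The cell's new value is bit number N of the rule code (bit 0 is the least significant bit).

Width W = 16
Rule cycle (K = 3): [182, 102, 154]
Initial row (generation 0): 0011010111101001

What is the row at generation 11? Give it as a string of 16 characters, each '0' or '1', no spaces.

Answer: 0010110100001011

Derivation:
Gen 0: 0011010111101001
Gen 1 (rule 182): 0100111011011111
Gen 2 (rule 102): 1101001101100001
Gen 3 (rule 154): 1000111001010010
Gen 4 (rule 182): 1101010111111111
Gen 5 (rule 102): 0111111000000001
Gen 6 (rule 154): 1111110100000010
Gen 7 (rule 182): 0111101110000111
Gen 8 (rule 102): 1000110010001001
Gen 9 (rule 154): 0101101101010110
Gen 10 (rule 182): 1110010011111001
Gen 11 (rule 102): 0010110100001011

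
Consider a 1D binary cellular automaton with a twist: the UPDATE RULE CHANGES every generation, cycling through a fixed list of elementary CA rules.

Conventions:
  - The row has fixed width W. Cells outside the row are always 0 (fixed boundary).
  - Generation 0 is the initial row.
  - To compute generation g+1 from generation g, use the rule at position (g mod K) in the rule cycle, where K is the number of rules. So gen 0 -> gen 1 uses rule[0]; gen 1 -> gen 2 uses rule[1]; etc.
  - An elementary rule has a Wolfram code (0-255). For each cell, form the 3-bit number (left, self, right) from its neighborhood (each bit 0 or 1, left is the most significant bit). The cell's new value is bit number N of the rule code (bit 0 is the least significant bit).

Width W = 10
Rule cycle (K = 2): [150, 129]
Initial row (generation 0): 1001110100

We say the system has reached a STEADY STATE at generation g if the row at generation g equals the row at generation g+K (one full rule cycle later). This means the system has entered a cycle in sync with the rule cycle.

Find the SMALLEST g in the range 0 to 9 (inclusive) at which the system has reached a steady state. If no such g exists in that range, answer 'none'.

Answer: none

Derivation:
Gen 0: 1001110100
Gen 1 (rule 150): 1110100110
Gen 2 (rule 129): 0100000000
Gen 3 (rule 150): 1110000000
Gen 4 (rule 129): 0100111111
Gen 5 (rule 150): 1111011110
Gen 6 (rule 129): 0110001100
Gen 7 (rule 150): 1001010010
Gen 8 (rule 129): 0000000000
Gen 9 (rule 150): 0000000000
Gen 10 (rule 129): 1111111111
Gen 11 (rule 150): 0111111110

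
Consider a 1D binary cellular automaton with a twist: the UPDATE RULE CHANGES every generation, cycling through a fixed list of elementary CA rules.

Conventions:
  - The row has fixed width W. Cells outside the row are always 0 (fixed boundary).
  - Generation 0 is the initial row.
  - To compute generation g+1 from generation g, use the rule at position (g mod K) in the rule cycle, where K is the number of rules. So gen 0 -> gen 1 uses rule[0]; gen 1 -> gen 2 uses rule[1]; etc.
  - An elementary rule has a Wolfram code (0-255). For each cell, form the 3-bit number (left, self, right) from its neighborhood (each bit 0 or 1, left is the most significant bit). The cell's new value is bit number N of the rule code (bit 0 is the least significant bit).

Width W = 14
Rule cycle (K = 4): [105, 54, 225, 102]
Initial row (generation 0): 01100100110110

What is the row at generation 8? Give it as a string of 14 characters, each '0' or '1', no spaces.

Gen 0: 01100100110110
Gen 1 (rule 105): 01100000111110
Gen 2 (rule 54): 10010001000001
Gen 3 (rule 225): 00000100011100
Gen 4 (rule 102): 00001100100100
Gen 5 (rule 105): 11101100000001
Gen 6 (rule 54): 00010010000011
Gen 7 (rule 225): 11000000111001
Gen 8 (rule 102): 01000001001011

Answer: 01000001001011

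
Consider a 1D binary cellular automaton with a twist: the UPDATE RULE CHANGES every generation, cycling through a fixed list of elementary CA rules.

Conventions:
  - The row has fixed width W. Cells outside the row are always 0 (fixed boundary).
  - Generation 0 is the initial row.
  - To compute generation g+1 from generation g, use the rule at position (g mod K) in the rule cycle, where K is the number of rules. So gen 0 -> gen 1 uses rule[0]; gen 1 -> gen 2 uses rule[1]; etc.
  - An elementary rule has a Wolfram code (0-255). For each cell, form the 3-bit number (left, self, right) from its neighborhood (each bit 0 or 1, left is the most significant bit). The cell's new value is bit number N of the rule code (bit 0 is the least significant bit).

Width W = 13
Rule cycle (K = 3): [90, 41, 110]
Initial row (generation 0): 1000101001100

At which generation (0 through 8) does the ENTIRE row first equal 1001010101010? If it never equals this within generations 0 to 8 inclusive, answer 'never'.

Gen 0: 1000101001100
Gen 1 (rule 90): 0101000111110
Gen 2 (rule 41): 0010010100000
Gen 3 (rule 110): 0110111100000
Gen 4 (rule 90): 1110100110000
Gen 5 (rule 41): 1001000100111
Gen 6 (rule 110): 1011001101101
Gen 7 (rule 90): 0011111101100
Gen 8 (rule 41): 1010000011001

Answer: never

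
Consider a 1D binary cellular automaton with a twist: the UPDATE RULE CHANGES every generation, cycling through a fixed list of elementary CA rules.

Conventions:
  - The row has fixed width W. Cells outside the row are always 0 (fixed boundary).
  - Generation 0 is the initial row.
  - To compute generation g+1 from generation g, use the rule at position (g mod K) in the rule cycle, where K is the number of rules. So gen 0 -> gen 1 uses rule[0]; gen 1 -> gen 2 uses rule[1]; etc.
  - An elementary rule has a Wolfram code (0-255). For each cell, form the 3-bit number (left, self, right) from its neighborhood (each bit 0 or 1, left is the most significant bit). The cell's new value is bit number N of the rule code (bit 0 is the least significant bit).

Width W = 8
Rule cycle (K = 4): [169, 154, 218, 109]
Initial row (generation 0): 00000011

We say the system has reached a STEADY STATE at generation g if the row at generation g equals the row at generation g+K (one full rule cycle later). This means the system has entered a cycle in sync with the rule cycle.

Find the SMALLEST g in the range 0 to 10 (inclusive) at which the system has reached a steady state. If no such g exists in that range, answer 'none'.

Gen 0: 00000011
Gen 1 (rule 169): 11111010
Gen 2 (rule 154): 11110001
Gen 3 (rule 218): 11111010
Gen 4 (rule 109): 10001110
Gen 5 (rule 169): 00101100
Gen 6 (rule 154): 01001010
Gen 7 (rule 218): 10110001
Gen 8 (rule 109): 11110101
Gen 9 (rule 169): 11101010
Gen 10 (rule 154): 11000001
Gen 11 (rule 218): 11100010
Gen 12 (rule 109): 10101010
Gen 13 (rule 169): 01010100
Gen 14 (rule 154): 10000010

Answer: none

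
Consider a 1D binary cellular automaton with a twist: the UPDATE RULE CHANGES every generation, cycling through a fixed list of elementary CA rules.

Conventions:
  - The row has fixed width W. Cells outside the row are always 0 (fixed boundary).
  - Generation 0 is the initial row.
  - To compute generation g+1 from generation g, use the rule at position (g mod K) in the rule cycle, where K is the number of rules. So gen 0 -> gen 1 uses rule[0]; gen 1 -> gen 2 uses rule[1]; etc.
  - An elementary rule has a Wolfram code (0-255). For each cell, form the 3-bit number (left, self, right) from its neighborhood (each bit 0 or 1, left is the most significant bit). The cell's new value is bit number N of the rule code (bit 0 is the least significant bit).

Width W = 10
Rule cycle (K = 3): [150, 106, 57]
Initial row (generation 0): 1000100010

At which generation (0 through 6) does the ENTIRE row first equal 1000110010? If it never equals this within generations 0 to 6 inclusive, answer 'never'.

Answer: 3

Derivation:
Gen 0: 1000100010
Gen 1 (rule 150): 1101110111
Gen 2 (rule 106): 1111011101
Gen 3 (rule 57): 1000110010
Gen 4 (rule 150): 1101001111
Gen 5 (rule 106): 1110011001
Gen 6 (rule 57): 1001010100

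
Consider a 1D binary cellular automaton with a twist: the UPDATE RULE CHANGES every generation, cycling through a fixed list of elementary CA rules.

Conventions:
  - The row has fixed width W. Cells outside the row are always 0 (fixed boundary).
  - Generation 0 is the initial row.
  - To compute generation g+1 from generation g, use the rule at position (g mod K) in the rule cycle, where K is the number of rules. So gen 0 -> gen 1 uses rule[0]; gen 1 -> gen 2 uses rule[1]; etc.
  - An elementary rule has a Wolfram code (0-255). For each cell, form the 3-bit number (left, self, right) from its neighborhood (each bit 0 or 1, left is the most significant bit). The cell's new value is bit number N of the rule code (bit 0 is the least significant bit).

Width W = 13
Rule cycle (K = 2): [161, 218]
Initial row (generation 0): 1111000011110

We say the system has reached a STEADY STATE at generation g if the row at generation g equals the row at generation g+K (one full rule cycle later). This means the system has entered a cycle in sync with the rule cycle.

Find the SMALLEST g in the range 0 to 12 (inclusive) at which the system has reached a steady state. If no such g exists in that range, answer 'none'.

Answer: 2

Derivation:
Gen 0: 1111000011110
Gen 1 (rule 161): 0110011001100
Gen 2 (rule 218): 1111111111110
Gen 3 (rule 161): 0111111111100
Gen 4 (rule 218): 1111111111110
Gen 5 (rule 161): 0111111111100
Gen 6 (rule 218): 1111111111110
Gen 7 (rule 161): 0111111111100
Gen 8 (rule 218): 1111111111110
Gen 9 (rule 161): 0111111111100
Gen 10 (rule 218): 1111111111110
Gen 11 (rule 161): 0111111111100
Gen 12 (rule 218): 1111111111110
Gen 13 (rule 161): 0111111111100
Gen 14 (rule 218): 1111111111110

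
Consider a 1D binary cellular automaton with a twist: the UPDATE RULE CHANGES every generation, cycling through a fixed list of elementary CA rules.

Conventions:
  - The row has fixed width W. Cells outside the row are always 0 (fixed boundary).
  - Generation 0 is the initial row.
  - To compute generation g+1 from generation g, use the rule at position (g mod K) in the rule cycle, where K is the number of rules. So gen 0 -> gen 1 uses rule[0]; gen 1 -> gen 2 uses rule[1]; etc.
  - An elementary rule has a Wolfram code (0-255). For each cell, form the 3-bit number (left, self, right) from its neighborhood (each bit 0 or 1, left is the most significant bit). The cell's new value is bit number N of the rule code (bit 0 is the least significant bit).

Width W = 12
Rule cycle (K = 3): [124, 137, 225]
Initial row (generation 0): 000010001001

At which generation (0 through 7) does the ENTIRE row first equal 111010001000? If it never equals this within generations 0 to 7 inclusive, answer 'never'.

Gen 0: 000010001001
Gen 1 (rule 124): 000011001101
Gen 2 (rule 137): 111010001000
Gen 3 (rule 225): 011100100011
Gen 4 (rule 124): 010110110011
Gen 5 (rule 137): 000100100010
Gen 6 (rule 225): 110000001000
Gen 7 (rule 124): 111000001100

Answer: 2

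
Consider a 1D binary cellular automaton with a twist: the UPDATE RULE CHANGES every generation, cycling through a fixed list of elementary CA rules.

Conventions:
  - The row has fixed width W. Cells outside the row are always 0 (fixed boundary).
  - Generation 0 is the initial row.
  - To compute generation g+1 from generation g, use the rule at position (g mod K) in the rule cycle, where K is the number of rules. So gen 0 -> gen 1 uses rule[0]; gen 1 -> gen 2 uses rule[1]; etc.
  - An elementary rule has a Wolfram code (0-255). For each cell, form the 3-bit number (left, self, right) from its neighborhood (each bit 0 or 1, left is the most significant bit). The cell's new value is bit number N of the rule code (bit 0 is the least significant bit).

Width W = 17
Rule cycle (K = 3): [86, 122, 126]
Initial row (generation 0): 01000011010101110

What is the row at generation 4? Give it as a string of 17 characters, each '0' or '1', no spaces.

Answer: 00100000000000101

Derivation:
Gen 0: 01000011010101110
Gen 1 (rule 86): 11100101010100011
Gen 2 (rule 122): 10111010101010111
Gen 3 (rule 126): 11101111111111101
Gen 4 (rule 86): 00100000000000101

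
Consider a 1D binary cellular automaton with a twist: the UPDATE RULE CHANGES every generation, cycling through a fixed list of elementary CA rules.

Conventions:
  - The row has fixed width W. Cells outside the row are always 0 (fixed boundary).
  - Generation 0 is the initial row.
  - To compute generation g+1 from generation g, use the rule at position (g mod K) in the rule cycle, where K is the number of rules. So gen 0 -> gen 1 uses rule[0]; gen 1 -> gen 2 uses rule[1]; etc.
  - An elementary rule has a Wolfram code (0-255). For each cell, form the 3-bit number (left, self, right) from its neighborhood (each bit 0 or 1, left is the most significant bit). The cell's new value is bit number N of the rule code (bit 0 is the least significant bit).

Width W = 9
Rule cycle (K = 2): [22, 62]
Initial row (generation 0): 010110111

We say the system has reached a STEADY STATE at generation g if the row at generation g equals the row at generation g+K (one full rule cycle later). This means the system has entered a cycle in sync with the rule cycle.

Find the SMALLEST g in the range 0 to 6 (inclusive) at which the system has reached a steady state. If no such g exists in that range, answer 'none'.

Answer: none

Derivation:
Gen 0: 010110111
Gen 1 (rule 22): 110000000
Gen 2 (rule 62): 101000000
Gen 3 (rule 22): 101100000
Gen 4 (rule 62): 111010000
Gen 5 (rule 22): 000011000
Gen 6 (rule 62): 000110100
Gen 7 (rule 22): 001000110
Gen 8 (rule 62): 011101101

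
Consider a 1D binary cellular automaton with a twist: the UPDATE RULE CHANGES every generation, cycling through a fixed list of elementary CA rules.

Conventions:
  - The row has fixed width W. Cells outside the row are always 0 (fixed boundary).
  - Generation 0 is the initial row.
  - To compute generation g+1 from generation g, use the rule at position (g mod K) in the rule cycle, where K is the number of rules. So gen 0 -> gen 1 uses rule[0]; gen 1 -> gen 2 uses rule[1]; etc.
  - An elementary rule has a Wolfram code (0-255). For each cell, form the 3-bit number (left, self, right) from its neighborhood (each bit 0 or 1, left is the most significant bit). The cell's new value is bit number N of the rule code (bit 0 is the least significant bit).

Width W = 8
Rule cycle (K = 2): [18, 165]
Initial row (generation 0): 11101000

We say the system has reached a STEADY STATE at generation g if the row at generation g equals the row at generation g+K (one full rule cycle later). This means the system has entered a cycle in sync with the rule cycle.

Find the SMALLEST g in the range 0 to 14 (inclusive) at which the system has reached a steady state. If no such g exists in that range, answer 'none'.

Gen 0: 11101000
Gen 1 (rule 18): 00000100
Gen 2 (rule 165): 11110101
Gen 3 (rule 18): 00000000
Gen 4 (rule 165): 11111111
Gen 5 (rule 18): 00000000
Gen 6 (rule 165): 11111111
Gen 7 (rule 18): 00000000
Gen 8 (rule 165): 11111111
Gen 9 (rule 18): 00000000
Gen 10 (rule 165): 11111111
Gen 11 (rule 18): 00000000
Gen 12 (rule 165): 11111111
Gen 13 (rule 18): 00000000
Gen 14 (rule 165): 11111111
Gen 15 (rule 18): 00000000
Gen 16 (rule 165): 11111111

Answer: 3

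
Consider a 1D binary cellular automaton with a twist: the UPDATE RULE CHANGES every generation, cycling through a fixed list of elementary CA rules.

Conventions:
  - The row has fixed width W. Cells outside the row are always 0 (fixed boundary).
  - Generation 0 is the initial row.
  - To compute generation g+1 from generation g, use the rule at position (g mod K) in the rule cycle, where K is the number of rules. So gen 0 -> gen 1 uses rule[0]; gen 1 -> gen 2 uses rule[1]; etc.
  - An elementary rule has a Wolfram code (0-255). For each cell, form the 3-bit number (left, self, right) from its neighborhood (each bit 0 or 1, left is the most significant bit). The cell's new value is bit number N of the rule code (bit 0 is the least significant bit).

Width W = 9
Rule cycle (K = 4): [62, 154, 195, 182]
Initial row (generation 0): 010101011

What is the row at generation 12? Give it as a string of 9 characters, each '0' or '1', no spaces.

Gen 0: 010101011
Gen 1 (rule 62): 111111110
Gen 2 (rule 154): 111111101
Gen 3 (rule 195): 011111100
Gen 4 (rule 182): 101111010
Gen 5 (rule 62): 111000111
Gen 6 (rule 154): 110101110
Gen 7 (rule 195): 010000110
Gen 8 (rule 182): 111001001
Gen 9 (rule 62): 100111111
Gen 10 (rule 154): 011111110
Gen 11 (rule 195): 101111110
Gen 12 (rule 182): 110111101

Answer: 110111101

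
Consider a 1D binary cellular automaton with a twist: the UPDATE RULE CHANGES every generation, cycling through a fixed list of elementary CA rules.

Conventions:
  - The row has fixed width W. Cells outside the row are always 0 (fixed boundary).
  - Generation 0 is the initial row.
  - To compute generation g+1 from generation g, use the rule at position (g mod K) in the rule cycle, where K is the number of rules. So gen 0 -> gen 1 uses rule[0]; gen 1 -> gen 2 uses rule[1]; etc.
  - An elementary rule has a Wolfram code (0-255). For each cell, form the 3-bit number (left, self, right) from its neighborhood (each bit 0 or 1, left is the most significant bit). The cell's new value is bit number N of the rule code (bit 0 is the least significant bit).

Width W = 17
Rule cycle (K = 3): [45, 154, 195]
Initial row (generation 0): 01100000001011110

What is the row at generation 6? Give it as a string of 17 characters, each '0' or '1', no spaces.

Answer: 00110010111011110

Derivation:
Gen 0: 01100000001011110
Gen 1 (rule 45): 01001111101110000
Gen 2 (rule 154): 10111111001101000
Gen 3 (rule 195): 00011111010100011
Gen 4 (rule 45): 11010000111101010
Gen 5 (rule 154): 10001001111000001
Gen 6 (rule 195): 00110010111011110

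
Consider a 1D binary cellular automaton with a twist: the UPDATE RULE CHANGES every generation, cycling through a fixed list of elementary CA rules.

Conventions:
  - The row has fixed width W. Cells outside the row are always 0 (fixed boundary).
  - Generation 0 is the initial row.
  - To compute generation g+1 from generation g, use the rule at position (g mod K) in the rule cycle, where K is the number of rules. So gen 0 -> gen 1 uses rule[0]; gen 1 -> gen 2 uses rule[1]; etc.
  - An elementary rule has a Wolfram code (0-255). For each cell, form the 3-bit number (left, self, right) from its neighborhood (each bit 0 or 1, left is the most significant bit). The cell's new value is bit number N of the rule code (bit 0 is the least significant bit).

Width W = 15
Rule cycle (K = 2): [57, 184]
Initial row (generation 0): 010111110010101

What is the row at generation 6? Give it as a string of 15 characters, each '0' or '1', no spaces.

Gen 0: 010111110010101
Gen 1 (rule 57): 001100001001010
Gen 2 (rule 184): 001010000100101
Gen 3 (rule 57): 100101110010010
Gen 4 (rule 184): 010011101001001
Gen 5 (rule 57): 001010010100100
Gen 6 (rule 184): 000101001010010

Answer: 000101001010010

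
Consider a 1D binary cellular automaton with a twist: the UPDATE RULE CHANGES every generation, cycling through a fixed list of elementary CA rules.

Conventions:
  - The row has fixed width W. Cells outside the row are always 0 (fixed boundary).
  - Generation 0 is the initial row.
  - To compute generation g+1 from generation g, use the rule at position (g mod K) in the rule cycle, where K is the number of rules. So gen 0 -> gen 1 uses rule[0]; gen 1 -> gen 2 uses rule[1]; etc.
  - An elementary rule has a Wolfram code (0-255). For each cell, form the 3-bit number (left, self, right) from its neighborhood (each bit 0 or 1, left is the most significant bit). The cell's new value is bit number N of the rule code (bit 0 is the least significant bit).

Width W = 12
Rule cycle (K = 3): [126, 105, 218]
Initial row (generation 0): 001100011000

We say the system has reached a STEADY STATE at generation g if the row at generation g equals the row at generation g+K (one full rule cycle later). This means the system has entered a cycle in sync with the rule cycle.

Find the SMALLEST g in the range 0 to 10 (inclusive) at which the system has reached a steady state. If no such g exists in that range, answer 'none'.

Gen 0: 001100011000
Gen 1 (rule 126): 011110111100
Gen 2 (rule 105): 010011100101
Gen 3 (rule 218): 101111111000
Gen 4 (rule 126): 111000001100
Gen 5 (rule 105): 101011101101
Gen 6 (rule 218): 000011101100
Gen 7 (rule 126): 000110111110
Gen 8 (rule 105): 110111100010
Gen 9 (rule 218): 110111110101
Gen 10 (rule 126): 111100011111
Gen 11 (rule 105): 100101010001
Gen 12 (rule 218): 011000001010
Gen 13 (rule 126): 111100011111

Answer: 10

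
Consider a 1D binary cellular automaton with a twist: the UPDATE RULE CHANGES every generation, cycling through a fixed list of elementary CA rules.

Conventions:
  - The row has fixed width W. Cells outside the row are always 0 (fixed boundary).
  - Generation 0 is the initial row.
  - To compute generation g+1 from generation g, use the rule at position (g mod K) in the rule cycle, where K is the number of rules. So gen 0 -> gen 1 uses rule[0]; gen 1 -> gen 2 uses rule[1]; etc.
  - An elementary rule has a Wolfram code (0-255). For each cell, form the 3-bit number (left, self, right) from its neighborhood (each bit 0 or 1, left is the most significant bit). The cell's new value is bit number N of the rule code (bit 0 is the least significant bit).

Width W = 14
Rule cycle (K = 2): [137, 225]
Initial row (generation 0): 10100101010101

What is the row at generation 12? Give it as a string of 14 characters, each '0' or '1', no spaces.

Answer: 00100111100011

Derivation:
Gen 0: 10100101010101
Gen 1 (rule 137): 00000000000000
Gen 2 (rule 225): 11111111111111
Gen 3 (rule 137): 11111111111110
Gen 4 (rule 225): 01111111111110
Gen 5 (rule 137): 01111111111100
Gen 6 (rule 225): 00111111111101
Gen 7 (rule 137): 10111111111000
Gen 8 (rule 225): 01011111111011
Gen 9 (rule 137): 00011111110010
Gen 10 (rule 225): 11001111110000
Gen 11 (rule 137): 10001111100111
Gen 12 (rule 225): 00100111100011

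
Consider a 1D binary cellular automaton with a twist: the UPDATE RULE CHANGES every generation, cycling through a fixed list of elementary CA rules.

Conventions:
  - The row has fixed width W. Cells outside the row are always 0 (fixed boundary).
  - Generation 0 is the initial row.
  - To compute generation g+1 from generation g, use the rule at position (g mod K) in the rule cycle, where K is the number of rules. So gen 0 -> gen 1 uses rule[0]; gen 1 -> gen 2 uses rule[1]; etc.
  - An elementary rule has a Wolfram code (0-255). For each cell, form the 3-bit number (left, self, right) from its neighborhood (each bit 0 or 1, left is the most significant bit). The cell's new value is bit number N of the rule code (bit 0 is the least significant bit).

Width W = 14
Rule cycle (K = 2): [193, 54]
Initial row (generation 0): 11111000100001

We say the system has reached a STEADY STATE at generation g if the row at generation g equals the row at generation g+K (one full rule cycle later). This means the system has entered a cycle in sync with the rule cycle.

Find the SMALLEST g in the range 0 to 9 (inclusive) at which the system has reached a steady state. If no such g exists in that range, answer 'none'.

Gen 0: 11111000100001
Gen 1 (rule 193): 01111010001100
Gen 2 (rule 54): 10000111010010
Gen 3 (rule 193): 00110011000000
Gen 4 (rule 54): 01001100100000
Gen 5 (rule 193): 00000100001111
Gen 6 (rule 54): 00001110010000
Gen 7 (rule 193): 11100110000111
Gen 8 (rule 54): 00011001001000
Gen 9 (rule 193): 11001000000011
Gen 10 (rule 54): 00111100000100
Gen 11 (rule 193): 10011101110001

Answer: none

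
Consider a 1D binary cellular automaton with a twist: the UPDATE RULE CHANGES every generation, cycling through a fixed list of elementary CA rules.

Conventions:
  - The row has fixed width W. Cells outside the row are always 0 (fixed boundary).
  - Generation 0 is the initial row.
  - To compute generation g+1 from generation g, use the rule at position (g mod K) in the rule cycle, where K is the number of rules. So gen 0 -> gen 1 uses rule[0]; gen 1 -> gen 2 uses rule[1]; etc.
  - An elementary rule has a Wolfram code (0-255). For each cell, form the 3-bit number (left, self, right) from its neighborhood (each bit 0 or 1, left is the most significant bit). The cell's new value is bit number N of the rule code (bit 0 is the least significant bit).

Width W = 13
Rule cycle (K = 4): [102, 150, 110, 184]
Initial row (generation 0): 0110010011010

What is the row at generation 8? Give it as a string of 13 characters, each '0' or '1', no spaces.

Answer: 1101011111010

Derivation:
Gen 0: 0110010011010
Gen 1 (rule 102): 1010110101110
Gen 2 (rule 150): 1010000100101
Gen 3 (rule 110): 1110001101111
Gen 4 (rule 184): 1101001011110
Gen 5 (rule 102): 0111011100010
Gen 6 (rule 150): 1010001010111
Gen 7 (rule 110): 1110011111101
Gen 8 (rule 184): 1101011111010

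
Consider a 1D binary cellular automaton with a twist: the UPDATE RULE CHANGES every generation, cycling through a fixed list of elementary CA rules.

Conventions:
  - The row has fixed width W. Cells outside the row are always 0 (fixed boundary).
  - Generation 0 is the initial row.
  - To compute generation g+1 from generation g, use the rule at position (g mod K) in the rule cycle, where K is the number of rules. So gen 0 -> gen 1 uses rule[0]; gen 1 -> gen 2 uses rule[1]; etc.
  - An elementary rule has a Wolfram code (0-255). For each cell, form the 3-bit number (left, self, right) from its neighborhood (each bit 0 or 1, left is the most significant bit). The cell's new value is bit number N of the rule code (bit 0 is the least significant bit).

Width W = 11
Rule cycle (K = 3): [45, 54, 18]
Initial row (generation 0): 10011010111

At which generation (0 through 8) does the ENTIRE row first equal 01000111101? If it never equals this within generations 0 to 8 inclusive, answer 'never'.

Gen 0: 10011010111
Gen 1 (rule 45): 10010111100
Gen 2 (rule 54): 11111000010
Gen 3 (rule 18): 00000100101
Gen 4 (rule 45): 11110100111
Gen 5 (rule 54): 00001111000
Gen 6 (rule 18): 00010000100
Gen 7 (rule 45): 11010110101
Gen 8 (rule 54): 00111001111

Answer: never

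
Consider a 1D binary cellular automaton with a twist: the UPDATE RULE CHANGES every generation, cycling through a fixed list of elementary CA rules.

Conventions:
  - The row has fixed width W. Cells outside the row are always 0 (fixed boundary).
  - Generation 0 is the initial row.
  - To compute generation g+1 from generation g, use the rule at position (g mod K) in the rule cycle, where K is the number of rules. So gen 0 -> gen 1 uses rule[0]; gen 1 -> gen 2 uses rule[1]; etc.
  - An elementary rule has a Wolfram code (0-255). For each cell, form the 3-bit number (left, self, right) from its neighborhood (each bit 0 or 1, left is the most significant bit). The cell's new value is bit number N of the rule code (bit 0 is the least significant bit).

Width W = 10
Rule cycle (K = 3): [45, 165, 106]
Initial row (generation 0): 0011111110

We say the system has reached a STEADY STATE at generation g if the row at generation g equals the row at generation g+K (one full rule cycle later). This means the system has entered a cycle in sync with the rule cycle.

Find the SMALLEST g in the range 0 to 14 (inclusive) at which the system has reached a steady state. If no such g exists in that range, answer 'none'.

Answer: none

Derivation:
Gen 0: 0011111110
Gen 1 (rule 45): 1010000000
Gen 2 (rule 165): 1110111111
Gen 3 (rule 106): 1011100001
Gen 4 (rule 45): 1110001101
Gen 5 (rule 165): 0100100011
Gen 6 (rule 106): 1001000111
Gen 7 (rule 45): 1001010100
Gen 8 (rule 165): 1001111101
Gen 9 (rule 106): 0011000110
Gen 10 (rule 45): 1010010100
Gen 11 (rule 165): 1110011101
Gen 12 (rule 106): 1010110110
Gen 13 (rule 45): 1111101100
Gen 14 (rule 165): 0111010001
Gen 15 (rule 106): 1101100010
Gen 16 (rule 45): 1011001010
Gen 17 (rule 165): 1100001110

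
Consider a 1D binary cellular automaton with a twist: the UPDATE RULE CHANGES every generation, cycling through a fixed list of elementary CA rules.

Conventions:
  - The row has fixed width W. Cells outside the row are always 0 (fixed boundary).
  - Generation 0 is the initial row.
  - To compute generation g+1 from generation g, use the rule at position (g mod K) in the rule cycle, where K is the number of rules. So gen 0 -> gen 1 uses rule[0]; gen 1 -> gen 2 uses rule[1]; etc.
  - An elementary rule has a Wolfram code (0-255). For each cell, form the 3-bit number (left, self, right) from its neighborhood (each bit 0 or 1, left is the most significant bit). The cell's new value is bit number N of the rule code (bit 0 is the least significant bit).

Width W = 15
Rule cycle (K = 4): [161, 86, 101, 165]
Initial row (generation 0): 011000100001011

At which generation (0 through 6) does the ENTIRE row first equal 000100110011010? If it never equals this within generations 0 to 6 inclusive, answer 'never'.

Gen 0: 011000100001011
Gen 1 (rule 161): 000010001100100
Gen 2 (rule 86): 000111010111110
Gen 3 (rule 101): 110001111000010
Gen 4 (rule 165): 000100110011010
Gen 5 (rule 161): 110000000000100
Gen 6 (rule 86): 011000000001110

Answer: 4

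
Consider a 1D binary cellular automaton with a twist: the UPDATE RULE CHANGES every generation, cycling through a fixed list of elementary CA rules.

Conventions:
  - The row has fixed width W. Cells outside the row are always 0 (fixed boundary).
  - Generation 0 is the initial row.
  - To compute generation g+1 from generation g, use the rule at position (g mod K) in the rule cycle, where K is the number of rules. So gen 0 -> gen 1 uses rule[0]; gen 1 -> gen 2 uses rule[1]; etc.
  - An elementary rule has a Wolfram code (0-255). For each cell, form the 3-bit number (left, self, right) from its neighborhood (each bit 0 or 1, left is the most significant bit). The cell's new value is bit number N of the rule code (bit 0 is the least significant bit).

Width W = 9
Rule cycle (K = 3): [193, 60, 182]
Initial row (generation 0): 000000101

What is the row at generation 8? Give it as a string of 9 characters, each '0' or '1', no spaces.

Answer: 000010011

Derivation:
Gen 0: 000000101
Gen 1 (rule 193): 111110000
Gen 2 (rule 60): 100001000
Gen 3 (rule 182): 110011100
Gen 4 (rule 193): 010001101
Gen 5 (rule 60): 011001011
Gen 6 (rule 182): 100111100
Gen 7 (rule 193): 000011101
Gen 8 (rule 60): 000010011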